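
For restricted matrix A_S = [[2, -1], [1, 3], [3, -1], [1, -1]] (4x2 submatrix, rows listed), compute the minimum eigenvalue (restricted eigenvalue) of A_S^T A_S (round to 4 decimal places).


A_S^T A_S = [[15, -3], [-3, 12]].
trace = 27.
det = 171.
disc = trace^2 - 4*det = 729 - 4*171 = 45.
sqrt(45) ≈ 6.708204.
lam_min = (27 - sqrt(45))/2 ≈ (27 - 6.708204)/2 = 10.145898 ≈ 10.1459.

10.1459


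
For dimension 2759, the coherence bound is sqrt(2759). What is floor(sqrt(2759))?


52^2 = 2704 <= 2759 < 2809 = 53^2, so 52 <= sqrt(2759) < 53.
floor(sqrt(2759)) = 52.

52


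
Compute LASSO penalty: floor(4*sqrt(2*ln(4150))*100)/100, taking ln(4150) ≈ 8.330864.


ln(4150) ≈ 8.330864.
2*ln(n) ≈ 16.661728.
sqrt(2*ln(n)) ≈ sqrt(16.661728) ≈ 4.081878.
lambda ≈ 4*4.081878 = 16.327512.
floor(lambda*100)/100 = 16.32.

16.32


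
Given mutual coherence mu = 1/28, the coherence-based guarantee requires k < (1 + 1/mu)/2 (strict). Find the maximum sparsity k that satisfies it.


1/mu = 28.
1 + 1/mu = 29.
(1 + 1/mu)/2 = 14.5 is not an integer, so k_max = floor(14.5) = 14.

14


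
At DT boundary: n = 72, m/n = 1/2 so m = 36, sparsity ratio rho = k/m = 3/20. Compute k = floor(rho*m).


m = 1/2*72 = 36.
rho = 3/20.
rho*m = 3/20*36 = 5.4.
k = floor(5.4) = 5.

5


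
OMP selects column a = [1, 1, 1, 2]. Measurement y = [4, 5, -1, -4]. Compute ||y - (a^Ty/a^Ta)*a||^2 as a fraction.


a^T a = 7.
a^T y = 0.
coeff = 0/7 = 0.
||r||^2 = 58.

58


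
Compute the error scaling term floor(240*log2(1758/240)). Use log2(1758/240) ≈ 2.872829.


log2(n/k) = log2(1758/240) ≈ 2.872829.
k*log2(n/k) ≈ 240*2.872829 = 689.47896.
floor(689.47896) = 689.

689


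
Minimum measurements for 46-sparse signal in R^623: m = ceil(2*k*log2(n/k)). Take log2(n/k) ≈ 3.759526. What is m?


log2(n/k) = log2(623/46) ≈ 3.759526.
2*k*log2(n/k) ≈ 2*46*3.759526 = 345.876392.
m = ceil(345.876392) = 346.

346


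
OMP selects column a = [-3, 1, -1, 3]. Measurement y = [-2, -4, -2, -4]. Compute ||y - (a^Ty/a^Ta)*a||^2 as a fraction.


a^T a = 20.
a^T y = -8.
coeff = -8/20 = -2/5.
||r||^2 = 184/5.

184/5


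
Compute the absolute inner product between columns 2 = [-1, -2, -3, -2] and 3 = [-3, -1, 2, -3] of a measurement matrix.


Inner product: -1*-3 + -2*-1 + -3*2 + -2*-3
Products: [3, 2, -6, 6]
Sum = 5.
|dot| = 5.

5


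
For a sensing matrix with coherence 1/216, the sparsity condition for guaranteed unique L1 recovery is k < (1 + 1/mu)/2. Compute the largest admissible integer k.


1/mu = 216.
1 + 1/mu = 217.
(1 + 1/mu)/2 = 108.5 is not an integer, so k_max = floor(108.5) = 108.

108


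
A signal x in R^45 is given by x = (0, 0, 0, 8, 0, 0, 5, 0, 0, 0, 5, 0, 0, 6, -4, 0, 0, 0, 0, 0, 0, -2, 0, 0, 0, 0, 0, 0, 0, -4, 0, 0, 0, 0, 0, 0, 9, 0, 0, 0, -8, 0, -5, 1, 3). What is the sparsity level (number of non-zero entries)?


Non-zero positions: [3, 6, 10, 13, 14, 21, 29, 36, 40, 42, 43, 44].
Sparsity = 12.

12


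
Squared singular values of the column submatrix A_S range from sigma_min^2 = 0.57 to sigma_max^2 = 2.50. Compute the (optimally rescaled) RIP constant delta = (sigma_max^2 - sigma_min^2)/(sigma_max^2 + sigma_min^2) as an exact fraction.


lambda_max - lambda_min = 2.50 - 0.57 = 1.93.
lambda_max + lambda_min = 2.50 + 0.57 = 3.07.
delta = 1.93/3.07 = 193/307.

193/307


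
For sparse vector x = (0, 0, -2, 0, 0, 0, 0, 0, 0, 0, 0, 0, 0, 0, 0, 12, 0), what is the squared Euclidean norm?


Non-zero entries: [(2, -2), (15, 12)]
Squares: [4, 144]
||x||_2^2 = sum = 148.

148


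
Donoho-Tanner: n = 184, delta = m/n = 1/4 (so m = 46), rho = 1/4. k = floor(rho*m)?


m = 1/4*184 = 46.
rho = 1/4.
rho*m = 1/4*46 = 11.5.
k = floor(11.5) = 11.

11


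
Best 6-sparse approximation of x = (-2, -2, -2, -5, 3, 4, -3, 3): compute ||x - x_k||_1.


Sorted |x_i| descending: [5, 4, 3, 3, 3, 2, 2, 2]
Keep top 6: [5, 4, 3, 3, 3, 2]
Tail entries: [2, 2]
L1 error = sum of tail = 4.

4


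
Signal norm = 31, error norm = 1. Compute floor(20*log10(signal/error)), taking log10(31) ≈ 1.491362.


||x||/||e|| = 31/1 = 31.
log10(31) ≈ 1.491362.
20*log10(||x||/||e||) ≈ 20*1.491362 = 29.82724.
floor(29.82724) = 29.

29


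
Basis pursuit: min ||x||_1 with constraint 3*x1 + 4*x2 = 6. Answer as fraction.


Axis intercepts:
  x1 = 2, x2 = 0: L1 = 2
  x1 = 0, x2 = 3/2: L1 = 3/2
x* = (0, 3/2)
||x*||_1 = 3/2.

3/2


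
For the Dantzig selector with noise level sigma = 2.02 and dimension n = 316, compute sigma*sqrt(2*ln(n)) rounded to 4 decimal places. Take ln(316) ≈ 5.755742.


ln(316) ≈ 5.755742.
2*ln(n) ≈ 11.511484.
sqrt(2*ln(n)) ≈ sqrt(11.511484) ≈ 3.392858.
threshold ≈ 2.02*3.392858 = 6.85357316 ≈ 6.8536.

6.8536


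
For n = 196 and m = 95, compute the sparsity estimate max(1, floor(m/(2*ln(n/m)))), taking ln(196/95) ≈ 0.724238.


n/m = 196/95.
ln(n/m) ≈ 0.724238.
2*ln(n/m) ≈ 1.448476.
m/(2*ln(n/m)) ≈ 95/1.448476 ≈ 65.5862.
floor = 65.
k_max = max(1, 65) = 65.

65


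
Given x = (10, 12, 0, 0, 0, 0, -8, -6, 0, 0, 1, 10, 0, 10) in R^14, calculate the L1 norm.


Non-zero entries: [(0, 10), (1, 12), (6, -8), (7, -6), (10, 1), (11, 10), (13, 10)]
Absolute values: [10, 12, 8, 6, 1, 10, 10]
||x||_1 = sum = 57.

57


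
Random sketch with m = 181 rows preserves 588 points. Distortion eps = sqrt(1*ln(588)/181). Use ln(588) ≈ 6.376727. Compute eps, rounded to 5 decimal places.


ln(588) ≈ 6.376727.
1*ln(N)/m ≈ 1*6.376727/181 ≈ 0.03523054.
eps = sqrt(0.03523054) ≈ 0.187698 ≈ 0.18770.

0.18770


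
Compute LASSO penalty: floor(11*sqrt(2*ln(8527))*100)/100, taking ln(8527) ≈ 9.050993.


ln(8527) ≈ 9.050993.
2*ln(n) ≈ 18.101986.
sqrt(2*ln(n)) ≈ sqrt(18.101986) ≈ 4.254643.
lambda ≈ 11*4.254643 = 46.801073.
floor(lambda*100)/100 = 46.80.

46.80


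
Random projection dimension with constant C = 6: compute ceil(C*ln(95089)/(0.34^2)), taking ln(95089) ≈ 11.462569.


ln(95089) ≈ 11.462569.
eps^2 = 0.34^2 = 0.1156.
C*ln(N)/eps^2 ≈ 6*11.462569/0.1156 ≈ 594.943.
m = ceil(594.943) = 595.

595


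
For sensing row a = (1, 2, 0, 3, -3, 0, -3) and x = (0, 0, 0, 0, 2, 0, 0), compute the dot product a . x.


Non-zero terms: ['-3*2']
Products: [-6]
y = sum = -6.

-6


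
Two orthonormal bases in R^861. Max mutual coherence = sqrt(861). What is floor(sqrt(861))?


29^2 = 841 <= 861 < 900 = 30^2, so 29 <= sqrt(861) < 30.
floor(sqrt(861)) = 29.

29


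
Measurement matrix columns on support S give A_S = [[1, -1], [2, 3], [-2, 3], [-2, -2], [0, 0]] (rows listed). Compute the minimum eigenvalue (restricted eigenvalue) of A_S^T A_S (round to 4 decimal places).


A_S^T A_S = [[13, 3], [3, 23]].
trace = 36.
det = 290.
disc = trace^2 - 4*det = 1296 - 4*290 = 136.
sqrt(136) ≈ 11.661904.
lam_min = (36 - sqrt(136))/2 ≈ (36 - 11.661904)/2 = 12.169048 ≈ 12.1690.

12.1690


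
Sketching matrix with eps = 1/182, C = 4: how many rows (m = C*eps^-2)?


1/eps = 182.
(1/eps)^2 = 33124.
m = 4*33124 = 132496.

132496


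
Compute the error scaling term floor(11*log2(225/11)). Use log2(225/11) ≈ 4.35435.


log2(n/k) = log2(225/11) ≈ 4.35435.
k*log2(n/k) ≈ 11*4.35435 = 47.89785.
floor(47.89785) = 47.

47


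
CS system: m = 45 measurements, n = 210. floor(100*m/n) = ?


100*m/n = 100*45/210 ≈ 21.4286.
floor = 21.

21


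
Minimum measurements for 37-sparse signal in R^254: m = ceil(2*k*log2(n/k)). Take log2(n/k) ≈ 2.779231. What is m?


log2(n/k) = log2(254/37) ≈ 2.779231.
2*k*log2(n/k) ≈ 2*37*2.779231 = 205.663094.
m = ceil(205.663094) = 206.

206


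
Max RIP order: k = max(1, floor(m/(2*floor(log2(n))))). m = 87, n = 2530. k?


floor(log2(2530)) = 11.
2*11 = 22.
m/(2*floor(log2(n))) = 87/22 ≈ 3.9545.
floor = 3.
k = max(1, 3) = 3.

3


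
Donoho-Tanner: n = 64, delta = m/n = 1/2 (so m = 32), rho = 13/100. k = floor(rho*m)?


m = 1/2*64 = 32.
rho = 13/100.
rho*m = 13/100*32 = 4.16.
k = floor(4.16) = 4.

4


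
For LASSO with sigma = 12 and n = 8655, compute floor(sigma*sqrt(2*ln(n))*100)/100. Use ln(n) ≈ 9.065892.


ln(8655) ≈ 9.065892.
2*ln(n) ≈ 18.131784.
sqrt(2*ln(n)) ≈ sqrt(18.131784) ≈ 4.258143.
lambda ≈ 12*4.258143 = 51.097716.
floor(lambda*100)/100 = 51.09.

51.09


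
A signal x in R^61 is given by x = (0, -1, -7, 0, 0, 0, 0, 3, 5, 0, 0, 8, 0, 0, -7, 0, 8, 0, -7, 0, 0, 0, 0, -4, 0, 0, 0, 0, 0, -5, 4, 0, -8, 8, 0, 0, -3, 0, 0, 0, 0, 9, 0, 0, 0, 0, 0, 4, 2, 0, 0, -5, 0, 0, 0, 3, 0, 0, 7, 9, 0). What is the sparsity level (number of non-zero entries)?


Non-zero positions: [1, 2, 7, 8, 11, 14, 16, 18, 23, 29, 30, 32, 33, 36, 41, 47, 48, 51, 55, 58, 59].
Sparsity = 21.

21


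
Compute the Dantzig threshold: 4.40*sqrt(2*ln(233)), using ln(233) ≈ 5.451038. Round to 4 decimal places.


ln(233) ≈ 5.451038.
2*ln(n) ≈ 10.902076.
sqrt(2*ln(n)) ≈ sqrt(10.902076) ≈ 3.301829.
threshold ≈ 4.40*3.301829 = 14.5280476 ≈ 14.5280.

14.5280


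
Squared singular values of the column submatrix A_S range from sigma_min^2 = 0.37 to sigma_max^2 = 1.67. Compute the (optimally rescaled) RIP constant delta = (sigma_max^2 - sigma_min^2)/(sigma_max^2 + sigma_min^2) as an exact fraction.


lambda_max - lambda_min = 1.67 - 0.37 = 1.30.
lambda_max + lambda_min = 1.67 + 0.37 = 2.04.
delta = 1.30/2.04 = 130/204 = 65/102.

65/102


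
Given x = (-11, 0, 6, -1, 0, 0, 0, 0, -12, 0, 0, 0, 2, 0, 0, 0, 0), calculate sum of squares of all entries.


Non-zero entries: [(0, -11), (2, 6), (3, -1), (8, -12), (12, 2)]
Squares: [121, 36, 1, 144, 4]
||x||_2^2 = sum = 306.

306


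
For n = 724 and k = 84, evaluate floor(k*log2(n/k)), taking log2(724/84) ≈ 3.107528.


log2(n/k) = log2(724/84) ≈ 3.107528.
k*log2(n/k) ≈ 84*3.107528 = 261.032352.
floor(261.032352) = 261.

261


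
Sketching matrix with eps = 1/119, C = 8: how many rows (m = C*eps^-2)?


1/eps = 119.
(1/eps)^2 = 14161.
m = 8*14161 = 113288.

113288


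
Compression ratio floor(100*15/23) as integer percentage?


100*m/n = 100*15/23 ≈ 65.2174.
floor = 65.

65


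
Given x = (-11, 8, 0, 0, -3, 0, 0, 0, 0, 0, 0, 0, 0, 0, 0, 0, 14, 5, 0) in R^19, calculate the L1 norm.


Non-zero entries: [(0, -11), (1, 8), (4, -3), (16, 14), (17, 5)]
Absolute values: [11, 8, 3, 14, 5]
||x||_1 = sum = 41.

41


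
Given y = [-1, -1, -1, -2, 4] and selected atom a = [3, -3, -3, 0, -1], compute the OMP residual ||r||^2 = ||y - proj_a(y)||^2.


a^T a = 28.
a^T y = -1.
coeff = -1/28 = -1/28.
||r||^2 = 643/28.

643/28


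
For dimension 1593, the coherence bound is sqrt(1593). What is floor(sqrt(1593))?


39^2 = 1521 <= 1593 < 1600 = 40^2, so 39 <= sqrt(1593) < 40.
floor(sqrt(1593)) = 39.

39


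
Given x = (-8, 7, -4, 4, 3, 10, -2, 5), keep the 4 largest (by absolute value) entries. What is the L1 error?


Sorted |x_i| descending: [10, 8, 7, 5, 4, 4, 3, 2]
Keep top 4: [10, 8, 7, 5]
Tail entries: [4, 4, 3, 2]
L1 error = sum of tail = 13.

13


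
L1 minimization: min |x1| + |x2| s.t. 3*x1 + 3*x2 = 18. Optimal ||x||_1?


Axis intercepts:
  x1 = 6, x2 = 0: L1 = 6
  x1 = 0, x2 = 6: L1 = 6
x* = (6, 0)
||x*||_1 = 6.

6


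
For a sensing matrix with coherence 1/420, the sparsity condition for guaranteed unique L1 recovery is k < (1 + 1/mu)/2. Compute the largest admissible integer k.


1/mu = 420.
1 + 1/mu = 421.
(1 + 1/mu)/2 = 210.5 is not an integer, so k_max = floor(210.5) = 210.

210


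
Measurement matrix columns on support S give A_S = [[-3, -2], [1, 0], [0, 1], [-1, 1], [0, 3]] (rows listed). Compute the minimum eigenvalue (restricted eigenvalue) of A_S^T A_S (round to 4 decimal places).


A_S^T A_S = [[11, 5], [5, 15]].
trace = 26.
det = 140.
disc = trace^2 - 4*det = 676 - 4*140 = 116.
sqrt(116) ≈ 10.770330.
lam_min = (26 - sqrt(116))/2 ≈ (26 - 10.770330)/2 = 7.614835 ≈ 7.6148.

7.6148


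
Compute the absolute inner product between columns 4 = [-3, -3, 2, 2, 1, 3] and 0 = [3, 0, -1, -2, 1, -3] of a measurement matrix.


Inner product: -3*3 + -3*0 + 2*-1 + 2*-2 + 1*1 + 3*-3
Products: [-9, 0, -2, -4, 1, -9]
Sum = -23.
|dot| = 23.

23


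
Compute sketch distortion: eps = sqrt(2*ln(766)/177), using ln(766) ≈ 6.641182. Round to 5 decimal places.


ln(766) ≈ 6.641182.
2*ln(N)/m ≈ 2*6.641182/177 ≈ 0.0750416.
eps = sqrt(0.0750416) ≈ 0.2739372 ≈ 0.27394.

0.27394


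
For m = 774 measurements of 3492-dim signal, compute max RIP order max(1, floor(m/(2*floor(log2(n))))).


floor(log2(3492)) = 11.
2*11 = 22.
m/(2*floor(log2(n))) = 774/22 ≈ 35.1818.
floor = 35.
k = max(1, 35) = 35.

35


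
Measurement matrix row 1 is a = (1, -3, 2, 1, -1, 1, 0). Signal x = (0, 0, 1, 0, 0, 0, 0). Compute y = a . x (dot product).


Non-zero terms: ['2*1']
Products: [2]
y = sum = 2.

2


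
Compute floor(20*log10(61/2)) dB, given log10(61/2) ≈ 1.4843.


||x||/||e|| = 61/2.
log10(61/2) ≈ 1.4843.
20*log10(||x||/||e||) ≈ 20*1.4843 = 29.686.
floor(29.686) = 29.

29


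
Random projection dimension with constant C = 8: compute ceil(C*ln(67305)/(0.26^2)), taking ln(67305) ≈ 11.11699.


ln(67305) ≈ 11.11699.
eps^2 = 0.26^2 = 0.0676.
C*ln(N)/eps^2 ≈ 8*11.11699/0.0676 ≈ 1315.6201.
m = ceil(1315.6201) = 1316.

1316


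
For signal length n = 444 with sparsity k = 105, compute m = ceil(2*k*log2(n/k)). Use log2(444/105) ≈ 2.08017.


log2(n/k) = log2(444/105) ≈ 2.08017.
2*k*log2(n/k) ≈ 2*105*2.08017 = 436.8357.
m = ceil(436.8357) = 437.

437


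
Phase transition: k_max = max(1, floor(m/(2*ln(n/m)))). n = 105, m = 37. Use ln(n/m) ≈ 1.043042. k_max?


n/m = 105/37.
ln(n/m) ≈ 1.043042.
2*ln(n/m) ≈ 2.086084.
m/(2*ln(n/m)) ≈ 37/2.086084 ≈ 17.7366.
floor = 17.
k_max = max(1, 17) = 17.

17


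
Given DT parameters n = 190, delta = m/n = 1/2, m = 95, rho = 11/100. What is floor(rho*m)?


m = 1/2*190 = 95.
rho = 11/100.
rho*m = 11/100*95 = 10.45.
k = floor(10.45) = 10.

10


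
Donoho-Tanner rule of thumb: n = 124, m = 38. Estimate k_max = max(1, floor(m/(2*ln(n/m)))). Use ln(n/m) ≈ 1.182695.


n/m = 124/38 = 62/19.
ln(n/m) ≈ 1.182695.
2*ln(n/m) ≈ 2.36539.
m/(2*ln(n/m)) ≈ 38/2.36539 ≈ 16.065.
floor = 16.
k_max = max(1, 16) = 16.

16


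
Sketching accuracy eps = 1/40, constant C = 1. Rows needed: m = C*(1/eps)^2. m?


1/eps = 40.
(1/eps)^2 = 1600.
m = 1*1600 = 1600.

1600


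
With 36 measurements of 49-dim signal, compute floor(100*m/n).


100*m/n = 100*36/49 ≈ 73.4694.
floor = 73.

73


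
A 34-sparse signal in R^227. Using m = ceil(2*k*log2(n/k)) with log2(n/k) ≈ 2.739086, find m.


log2(n/k) = log2(227/34) ≈ 2.739086.
2*k*log2(n/k) ≈ 2*34*2.739086 = 186.257848.
m = ceil(186.257848) = 187.

187


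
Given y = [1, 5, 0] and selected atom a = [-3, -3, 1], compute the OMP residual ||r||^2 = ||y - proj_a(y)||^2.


a^T a = 19.
a^T y = -18.
coeff = -18/19 = -18/19.
||r||^2 = 170/19.

170/19


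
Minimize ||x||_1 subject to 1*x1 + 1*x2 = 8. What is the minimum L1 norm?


Axis intercepts:
  x1 = 8, x2 = 0: L1 = 8
  x1 = 0, x2 = 8: L1 = 8
x* = (8, 0)
||x*||_1 = 8.

8


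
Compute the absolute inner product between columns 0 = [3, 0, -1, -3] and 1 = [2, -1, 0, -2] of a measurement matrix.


Inner product: 3*2 + 0*-1 + -1*0 + -3*-2
Products: [6, 0, 0, 6]
Sum = 12.
|dot| = 12.

12


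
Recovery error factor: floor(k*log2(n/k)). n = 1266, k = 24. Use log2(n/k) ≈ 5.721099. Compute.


log2(n/k) = log2(1266/24) ≈ 5.721099.
k*log2(n/k) ≈ 24*5.721099 = 137.306376.
floor(137.306376) = 137.

137


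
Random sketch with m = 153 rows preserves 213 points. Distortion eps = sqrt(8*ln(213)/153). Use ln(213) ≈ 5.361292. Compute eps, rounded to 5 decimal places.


ln(213) ≈ 5.361292.
8*ln(N)/m ≈ 8*5.361292/153 ≈ 0.28032899.
eps = sqrt(0.28032899) ≈ 0.529461 ≈ 0.52946.

0.52946


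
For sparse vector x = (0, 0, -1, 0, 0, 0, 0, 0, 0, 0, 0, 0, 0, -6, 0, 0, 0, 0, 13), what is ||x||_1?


Non-zero entries: [(2, -1), (13, -6), (18, 13)]
Absolute values: [1, 6, 13]
||x||_1 = sum = 20.

20


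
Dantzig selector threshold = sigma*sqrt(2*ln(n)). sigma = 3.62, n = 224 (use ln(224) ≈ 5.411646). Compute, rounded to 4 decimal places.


ln(224) ≈ 5.411646.
2*ln(n) ≈ 10.823292.
sqrt(2*ln(n)) ≈ sqrt(10.823292) ≈ 3.289877.
threshold ≈ 3.62*3.289877 = 11.90935474 ≈ 11.9094.

11.9094


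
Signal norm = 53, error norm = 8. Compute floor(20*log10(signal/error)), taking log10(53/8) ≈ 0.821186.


||x||/||e|| = 53/8.
log10(53/8) ≈ 0.821186.
20*log10(||x||/||e||) ≈ 20*0.821186 = 16.42372.
floor(16.42372) = 16.

16


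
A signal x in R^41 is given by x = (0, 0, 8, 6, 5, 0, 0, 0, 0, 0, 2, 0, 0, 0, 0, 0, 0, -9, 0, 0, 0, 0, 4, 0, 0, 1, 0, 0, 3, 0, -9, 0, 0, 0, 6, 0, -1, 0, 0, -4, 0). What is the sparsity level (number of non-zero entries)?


Non-zero positions: [2, 3, 4, 10, 17, 22, 25, 28, 30, 34, 36, 39].
Sparsity = 12.

12


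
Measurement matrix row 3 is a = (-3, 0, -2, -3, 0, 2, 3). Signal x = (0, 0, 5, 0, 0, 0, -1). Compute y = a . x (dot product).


Non-zero terms: ['-2*5', '3*-1']
Products: [-10, -3]
y = sum = -13.

-13


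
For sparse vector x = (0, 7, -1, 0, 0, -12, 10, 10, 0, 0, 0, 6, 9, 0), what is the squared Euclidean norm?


Non-zero entries: [(1, 7), (2, -1), (5, -12), (6, 10), (7, 10), (11, 6), (12, 9)]
Squares: [49, 1, 144, 100, 100, 36, 81]
||x||_2^2 = sum = 511.

511


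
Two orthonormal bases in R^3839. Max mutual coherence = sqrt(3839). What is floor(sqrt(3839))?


61^2 = 3721 <= 3839 < 3844 = 62^2, so 61 <= sqrt(3839) < 62.
floor(sqrt(3839)) = 61.

61


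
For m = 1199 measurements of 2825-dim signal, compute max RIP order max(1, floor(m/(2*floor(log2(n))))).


floor(log2(2825)) = 11.
2*11 = 22.
m/(2*floor(log2(n))) = 1199/22 ≈ 54.5.
floor = 54.
k = max(1, 54) = 54.

54


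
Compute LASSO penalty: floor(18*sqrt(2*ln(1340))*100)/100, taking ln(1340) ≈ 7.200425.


ln(1340) ≈ 7.200425.
2*ln(n) ≈ 14.40085.
sqrt(2*ln(n)) ≈ sqrt(14.40085) ≈ 3.794845.
lambda ≈ 18*3.794845 = 68.30721.
floor(lambda*100)/100 = 68.30.

68.30


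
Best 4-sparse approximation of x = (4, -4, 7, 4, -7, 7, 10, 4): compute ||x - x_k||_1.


Sorted |x_i| descending: [10, 7, 7, 7, 4, 4, 4, 4]
Keep top 4: [10, 7, 7, 7]
Tail entries: [4, 4, 4, 4]
L1 error = sum of tail = 16.

16


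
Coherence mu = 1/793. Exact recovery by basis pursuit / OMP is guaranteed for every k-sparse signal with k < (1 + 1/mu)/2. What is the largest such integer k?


1/mu = 793.
1 + 1/mu = 794.
(1 + 1/mu)/2 = 397 is an integer and the inequality is strict, so k_max = 397 - 1 = 396.

396


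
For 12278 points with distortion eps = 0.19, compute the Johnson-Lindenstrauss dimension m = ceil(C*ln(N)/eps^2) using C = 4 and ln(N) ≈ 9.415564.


ln(12278) ≈ 9.415564.
eps^2 = 0.19^2 = 0.0361.
C*ln(N)/eps^2 ≈ 4*9.415564/0.0361 ≈ 1043.2758.
m = ceil(1043.2758) = 1044.

1044


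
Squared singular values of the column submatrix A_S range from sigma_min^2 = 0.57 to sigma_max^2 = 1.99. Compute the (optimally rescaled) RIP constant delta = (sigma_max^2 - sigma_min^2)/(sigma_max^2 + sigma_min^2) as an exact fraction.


lambda_max - lambda_min = 1.99 - 0.57 = 1.42.
lambda_max + lambda_min = 1.99 + 0.57 = 2.56.
delta = 1.42/2.56 = 142/256 = 71/128.

71/128


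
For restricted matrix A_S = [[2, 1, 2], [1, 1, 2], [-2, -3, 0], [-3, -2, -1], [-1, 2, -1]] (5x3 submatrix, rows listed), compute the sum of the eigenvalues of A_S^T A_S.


Sum of eigenvalues of A_S^T A_S = trace(A_S^T A_S) = sum of squared column norms of A_S.
A_S^T A_S diagonal: [19, 19, 10].
trace = 19 + 19 + 10 = 48.

48


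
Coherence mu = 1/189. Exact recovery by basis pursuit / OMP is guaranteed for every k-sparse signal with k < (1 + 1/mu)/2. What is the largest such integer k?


1/mu = 189.
1 + 1/mu = 190.
(1 + 1/mu)/2 = 95 is an integer and the inequality is strict, so k_max = 95 - 1 = 94.

94


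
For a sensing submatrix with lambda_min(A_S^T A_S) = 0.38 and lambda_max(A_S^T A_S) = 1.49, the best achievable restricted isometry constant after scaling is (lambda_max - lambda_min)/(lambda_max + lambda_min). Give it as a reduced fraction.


lambda_max - lambda_min = 1.49 - 0.38 = 1.11.
lambda_max + lambda_min = 1.49 + 0.38 = 1.87.
delta = 1.11/1.87 = 111/187.

111/187


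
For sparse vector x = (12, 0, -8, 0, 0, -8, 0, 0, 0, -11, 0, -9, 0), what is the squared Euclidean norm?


Non-zero entries: [(0, 12), (2, -8), (5, -8), (9, -11), (11, -9)]
Squares: [144, 64, 64, 121, 81]
||x||_2^2 = sum = 474.

474


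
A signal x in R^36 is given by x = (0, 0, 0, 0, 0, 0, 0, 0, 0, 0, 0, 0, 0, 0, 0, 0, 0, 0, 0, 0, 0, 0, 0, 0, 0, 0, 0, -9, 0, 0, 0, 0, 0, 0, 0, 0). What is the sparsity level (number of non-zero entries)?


Non-zero positions: [27].
Sparsity = 1.

1


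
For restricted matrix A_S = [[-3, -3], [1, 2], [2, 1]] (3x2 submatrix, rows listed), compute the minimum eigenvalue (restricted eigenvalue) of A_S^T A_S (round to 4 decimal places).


A_S^T A_S = [[14, 13], [13, 14]].
trace = 28.
det = 27.
disc = trace^2 - 4*det = 784 - 4*27 = 676.
sqrt(676) = 26.
lam_min = (28 - 26)/2 = 1 = 1.0000.

1.0000


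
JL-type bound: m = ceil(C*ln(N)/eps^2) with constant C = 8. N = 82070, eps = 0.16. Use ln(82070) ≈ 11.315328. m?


ln(82070) ≈ 11.315328.
eps^2 = 0.16^2 = 0.0256.
C*ln(N)/eps^2 ≈ 8*11.315328/0.0256 ≈ 3536.04.
m = ceil(3536.04) = 3537.

3537


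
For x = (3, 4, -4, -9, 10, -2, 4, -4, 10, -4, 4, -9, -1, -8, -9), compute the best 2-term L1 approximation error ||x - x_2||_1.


Sorted |x_i| descending: [10, 10, 9, 9, 9, 8, 4, 4, 4, 4, 4, 4, 3, 2, 1]
Keep top 2: [10, 10]
Tail entries: [9, 9, 9, 8, 4, 4, 4, 4, 4, 4, 3, 2, 1]
L1 error = sum of tail = 65.

65


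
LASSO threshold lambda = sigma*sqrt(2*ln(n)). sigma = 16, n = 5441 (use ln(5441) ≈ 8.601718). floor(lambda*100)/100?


ln(5441) ≈ 8.601718.
2*ln(n) ≈ 17.203436.
sqrt(2*ln(n)) ≈ sqrt(17.203436) ≈ 4.147702.
lambda ≈ 16*4.147702 = 66.363232.
floor(lambda*100)/100 = 66.36.

66.36


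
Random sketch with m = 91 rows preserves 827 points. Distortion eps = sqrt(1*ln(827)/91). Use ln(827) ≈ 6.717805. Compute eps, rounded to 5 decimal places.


ln(827) ≈ 6.717805.
1*ln(N)/m ≈ 1*6.717805/91 ≈ 0.07382203.
eps = sqrt(0.07382203) ≈ 0.2717021 ≈ 0.27170.

0.27170


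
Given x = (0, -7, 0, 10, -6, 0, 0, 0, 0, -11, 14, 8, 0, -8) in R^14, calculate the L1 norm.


Non-zero entries: [(1, -7), (3, 10), (4, -6), (9, -11), (10, 14), (11, 8), (13, -8)]
Absolute values: [7, 10, 6, 11, 14, 8, 8]
||x||_1 = sum = 64.

64


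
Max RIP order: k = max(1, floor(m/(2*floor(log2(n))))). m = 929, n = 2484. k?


floor(log2(2484)) = 11.
2*11 = 22.
m/(2*floor(log2(n))) = 929/22 ≈ 42.2273.
floor = 42.
k = max(1, 42) = 42.

42


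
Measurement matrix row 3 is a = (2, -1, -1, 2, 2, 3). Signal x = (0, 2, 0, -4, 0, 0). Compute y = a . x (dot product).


Non-zero terms: ['-1*2', '2*-4']
Products: [-2, -8]
y = sum = -10.

-10


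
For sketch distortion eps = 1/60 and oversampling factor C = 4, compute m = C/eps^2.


1/eps = 60.
(1/eps)^2 = 3600.
m = 4*3600 = 14400.

14400


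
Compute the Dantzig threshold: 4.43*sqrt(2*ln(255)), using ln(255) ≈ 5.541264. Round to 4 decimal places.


ln(255) ≈ 5.541264.
2*ln(n) ≈ 11.082528.
sqrt(2*ln(n)) ≈ sqrt(11.082528) ≈ 3.329043.
threshold ≈ 4.43*3.329043 = 14.74766049 ≈ 14.7477.

14.7477


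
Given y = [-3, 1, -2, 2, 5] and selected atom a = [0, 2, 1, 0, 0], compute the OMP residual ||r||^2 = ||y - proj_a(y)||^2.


a^T a = 5.
a^T y = 0.
coeff = 0/5 = 0.
||r||^2 = 43.

43


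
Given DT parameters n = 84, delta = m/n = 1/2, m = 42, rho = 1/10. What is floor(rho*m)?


m = 1/2*84 = 42.
rho = 1/10.
rho*m = 1/10*42 = 4.2.
k = floor(4.2) = 4.

4


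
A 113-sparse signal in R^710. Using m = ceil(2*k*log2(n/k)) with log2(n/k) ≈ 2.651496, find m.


log2(n/k) = log2(710/113) ≈ 2.651496.
2*k*log2(n/k) ≈ 2*113*2.651496 = 599.238096.
m = ceil(599.238096) = 600.

600


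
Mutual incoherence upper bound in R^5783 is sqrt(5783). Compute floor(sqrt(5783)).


76^2 = 5776 <= 5783 < 5929 = 77^2, so 76 <= sqrt(5783) < 77.
floor(sqrt(5783)) = 76.

76


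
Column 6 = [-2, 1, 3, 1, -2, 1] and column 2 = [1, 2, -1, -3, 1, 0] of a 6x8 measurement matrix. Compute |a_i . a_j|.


Inner product: -2*1 + 1*2 + 3*-1 + 1*-3 + -2*1 + 1*0
Products: [-2, 2, -3, -3, -2, 0]
Sum = -8.
|dot| = 8.

8


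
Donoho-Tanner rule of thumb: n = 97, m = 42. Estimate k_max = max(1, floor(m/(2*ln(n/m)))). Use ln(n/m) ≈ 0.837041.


n/m = 97/42.
ln(n/m) ≈ 0.837041.
2*ln(n/m) ≈ 1.674082.
m/(2*ln(n/m)) ≈ 42/1.674082 ≈ 25.0884.
floor = 25.
k_max = max(1, 25) = 25.

25


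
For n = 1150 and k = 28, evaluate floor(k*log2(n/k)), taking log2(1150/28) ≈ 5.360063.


log2(n/k) = log2(1150/28) ≈ 5.360063.
k*log2(n/k) ≈ 28*5.360063 = 150.081764.
floor(150.081764) = 150.

150


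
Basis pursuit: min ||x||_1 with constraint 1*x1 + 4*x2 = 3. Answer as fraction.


Axis intercepts:
  x1 = 3, x2 = 0: L1 = 3
  x1 = 0, x2 = 3/4: L1 = 3/4
x* = (0, 3/4)
||x*||_1 = 3/4.

3/4


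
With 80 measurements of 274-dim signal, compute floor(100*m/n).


100*m/n = 100*80/274 ≈ 29.1971.
floor = 29.

29


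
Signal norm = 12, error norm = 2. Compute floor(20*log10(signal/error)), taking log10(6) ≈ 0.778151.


||x||/||e|| = 12/2 = 6.
log10(6) ≈ 0.778151.
20*log10(||x||/||e||) ≈ 20*0.778151 = 15.56302.
floor(15.56302) = 15.

15


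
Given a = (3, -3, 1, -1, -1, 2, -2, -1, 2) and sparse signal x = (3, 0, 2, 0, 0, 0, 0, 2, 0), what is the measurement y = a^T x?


Non-zero terms: ['3*3', '1*2', '-1*2']
Products: [9, 2, -2]
y = sum = 9.

9


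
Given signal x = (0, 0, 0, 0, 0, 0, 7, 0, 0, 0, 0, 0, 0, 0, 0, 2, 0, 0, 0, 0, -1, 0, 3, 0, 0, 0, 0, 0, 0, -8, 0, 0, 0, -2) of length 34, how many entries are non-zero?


Non-zero positions: [6, 15, 20, 22, 29, 33].
Sparsity = 6.

6


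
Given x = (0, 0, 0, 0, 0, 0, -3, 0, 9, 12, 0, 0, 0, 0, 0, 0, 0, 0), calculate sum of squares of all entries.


Non-zero entries: [(6, -3), (8, 9), (9, 12)]
Squares: [9, 81, 144]
||x||_2^2 = sum = 234.

234


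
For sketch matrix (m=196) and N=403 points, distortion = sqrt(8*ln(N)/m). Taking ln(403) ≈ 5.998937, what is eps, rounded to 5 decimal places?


ln(403) ≈ 5.998937.
8*ln(N)/m ≈ 8*5.998937/196 ≈ 0.24485457.
eps = sqrt(0.24485457) ≈ 0.4948278 ≈ 0.49483.

0.49483


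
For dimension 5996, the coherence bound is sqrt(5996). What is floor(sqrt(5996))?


77^2 = 5929 <= 5996 < 6084 = 78^2, so 77 <= sqrt(5996) < 78.
floor(sqrt(5996)) = 77.

77


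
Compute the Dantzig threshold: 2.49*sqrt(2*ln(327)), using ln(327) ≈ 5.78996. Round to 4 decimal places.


ln(327) ≈ 5.78996.
2*ln(n) ≈ 11.57992.
sqrt(2*ln(n)) ≈ sqrt(11.57992) ≈ 3.402928.
threshold ≈ 2.49*3.402928 = 8.47329072 ≈ 8.4733.

8.4733


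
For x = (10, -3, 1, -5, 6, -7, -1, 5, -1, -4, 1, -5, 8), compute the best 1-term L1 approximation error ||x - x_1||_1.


Sorted |x_i| descending: [10, 8, 7, 6, 5, 5, 5, 4, 3, 1, 1, 1, 1]
Keep top 1: [10]
Tail entries: [8, 7, 6, 5, 5, 5, 4, 3, 1, 1, 1, 1]
L1 error = sum of tail = 47.

47


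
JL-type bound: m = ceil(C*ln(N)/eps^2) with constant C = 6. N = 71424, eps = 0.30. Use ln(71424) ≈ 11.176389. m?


ln(71424) ≈ 11.176389.
eps^2 = 0.30^2 = 0.09.
C*ln(N)/eps^2 ≈ 6*11.176389/0.09 ≈ 745.0926.
m = ceil(745.0926) = 746.

746


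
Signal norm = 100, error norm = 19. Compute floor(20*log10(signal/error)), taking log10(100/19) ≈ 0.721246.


||x||/||e|| = 100/19.
log10(100/19) ≈ 0.721246.
20*log10(||x||/||e||) ≈ 20*0.721246 = 14.42492.
floor(14.42492) = 14.

14


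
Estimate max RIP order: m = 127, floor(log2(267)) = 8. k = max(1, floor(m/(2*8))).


floor(log2(267)) = 8.
2*8 = 16.
m/(2*floor(log2(n))) = 127/16 ≈ 7.9375.
floor = 7.
k = max(1, 7) = 7.

7


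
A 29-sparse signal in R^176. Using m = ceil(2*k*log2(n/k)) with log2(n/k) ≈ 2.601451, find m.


log2(n/k) = log2(176/29) ≈ 2.601451.
2*k*log2(n/k) ≈ 2*29*2.601451 = 150.884158.
m = ceil(150.884158) = 151.

151


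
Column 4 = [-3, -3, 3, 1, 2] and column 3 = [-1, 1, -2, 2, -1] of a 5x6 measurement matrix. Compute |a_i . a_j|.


Inner product: -3*-1 + -3*1 + 3*-2 + 1*2 + 2*-1
Products: [3, -3, -6, 2, -2]
Sum = -6.
|dot| = 6.

6


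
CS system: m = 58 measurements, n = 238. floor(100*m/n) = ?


100*m/n = 100*58/238 ≈ 24.3697.
floor = 24.

24


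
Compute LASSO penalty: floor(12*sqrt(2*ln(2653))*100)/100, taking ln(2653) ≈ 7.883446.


ln(2653) ≈ 7.883446.
2*ln(n) ≈ 15.766892.
sqrt(2*ln(n)) ≈ sqrt(15.766892) ≈ 3.970755.
lambda ≈ 12*3.970755 = 47.64906.
floor(lambda*100)/100 = 47.64.

47.64


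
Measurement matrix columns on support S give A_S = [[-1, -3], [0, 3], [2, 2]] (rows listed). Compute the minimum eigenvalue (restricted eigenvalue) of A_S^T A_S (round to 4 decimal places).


A_S^T A_S = [[5, 7], [7, 22]].
trace = 27.
det = 61.
disc = trace^2 - 4*det = 729 - 4*61 = 485.
sqrt(485) ≈ 22.022716.
lam_min = (27 - sqrt(485))/2 ≈ (27 - 22.022716)/2 = 2.488642 ≈ 2.4886.

2.4886


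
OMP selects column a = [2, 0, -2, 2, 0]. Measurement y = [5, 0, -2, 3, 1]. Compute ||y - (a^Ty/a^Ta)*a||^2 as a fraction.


a^T a = 12.
a^T y = 20.
coeff = 20/12 = 5/3.
||r||^2 = 17/3.

17/3


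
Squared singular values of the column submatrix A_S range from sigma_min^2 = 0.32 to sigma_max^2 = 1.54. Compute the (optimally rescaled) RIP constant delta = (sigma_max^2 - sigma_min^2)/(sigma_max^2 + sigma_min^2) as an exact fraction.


lambda_max - lambda_min = 1.54 - 0.32 = 1.22.
lambda_max + lambda_min = 1.54 + 0.32 = 1.86.
delta = 1.22/1.86 = 122/186 = 61/93.

61/93


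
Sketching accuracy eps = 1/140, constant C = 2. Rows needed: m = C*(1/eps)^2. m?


1/eps = 140.
(1/eps)^2 = 19600.
m = 2*19600 = 39200.

39200


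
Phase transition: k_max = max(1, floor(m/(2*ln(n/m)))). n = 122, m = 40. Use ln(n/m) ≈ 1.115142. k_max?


n/m = 122/40 = 61/20.
ln(n/m) ≈ 1.115142.
2*ln(n/m) ≈ 2.230284.
m/(2*ln(n/m)) ≈ 40/2.230284 ≈ 17.9349.
floor = 17.
k_max = max(1, 17) = 17.

17


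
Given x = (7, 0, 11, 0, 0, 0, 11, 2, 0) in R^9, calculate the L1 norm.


Non-zero entries: [(0, 7), (2, 11), (6, 11), (7, 2)]
Absolute values: [7, 11, 11, 2]
||x||_1 = sum = 31.

31


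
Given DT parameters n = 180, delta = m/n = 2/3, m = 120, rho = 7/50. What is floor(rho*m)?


m = 2/3*180 = 120.
rho = 7/50.
rho*m = 7/50*120 = 16.8.
k = floor(16.8) = 16.

16


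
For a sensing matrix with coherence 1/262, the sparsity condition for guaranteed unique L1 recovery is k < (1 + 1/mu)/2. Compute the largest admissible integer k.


1/mu = 262.
1 + 1/mu = 263.
(1 + 1/mu)/2 = 131.5 is not an integer, so k_max = floor(131.5) = 131.

131


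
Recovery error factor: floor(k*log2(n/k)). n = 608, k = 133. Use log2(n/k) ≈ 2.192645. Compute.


log2(n/k) = log2(608/133) ≈ 2.192645.
k*log2(n/k) ≈ 133*2.192645 = 291.621785.
floor(291.621785) = 291.

291


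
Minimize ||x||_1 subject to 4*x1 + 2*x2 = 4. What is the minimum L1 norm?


Axis intercepts:
  x1 = 1, x2 = 0: L1 = 1
  x1 = 0, x2 = 2: L1 = 2
x* = (1, 0)
||x*||_1 = 1.

1


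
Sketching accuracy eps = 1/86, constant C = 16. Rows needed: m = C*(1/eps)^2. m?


1/eps = 86.
(1/eps)^2 = 7396.
m = 16*7396 = 118336.

118336


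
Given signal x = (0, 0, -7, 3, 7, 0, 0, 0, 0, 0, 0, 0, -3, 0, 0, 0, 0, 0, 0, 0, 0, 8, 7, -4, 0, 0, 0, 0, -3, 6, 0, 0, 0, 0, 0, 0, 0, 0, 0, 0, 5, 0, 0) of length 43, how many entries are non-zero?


Non-zero positions: [2, 3, 4, 12, 21, 22, 23, 28, 29, 40].
Sparsity = 10.

10


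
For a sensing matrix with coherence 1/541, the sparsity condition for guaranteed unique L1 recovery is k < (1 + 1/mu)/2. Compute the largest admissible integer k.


1/mu = 541.
1 + 1/mu = 542.
(1 + 1/mu)/2 = 271 is an integer and the inequality is strict, so k_max = 271 - 1 = 270.

270


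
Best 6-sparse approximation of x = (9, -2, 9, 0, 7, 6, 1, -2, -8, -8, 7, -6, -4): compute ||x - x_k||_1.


Sorted |x_i| descending: [9, 9, 8, 8, 7, 7, 6, 6, 4, 2, 2, 1, 0]
Keep top 6: [9, 9, 8, 8, 7, 7]
Tail entries: [6, 6, 4, 2, 2, 1, 0]
L1 error = sum of tail = 21.

21


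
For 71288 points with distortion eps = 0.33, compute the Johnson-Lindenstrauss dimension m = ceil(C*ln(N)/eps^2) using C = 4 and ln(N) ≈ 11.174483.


ln(71288) ≈ 11.174483.
eps^2 = 0.33^2 = 0.1089.
C*ln(N)/eps^2 ≈ 4*11.174483/0.1089 ≈ 410.4493.
m = ceil(410.4493) = 411.

411


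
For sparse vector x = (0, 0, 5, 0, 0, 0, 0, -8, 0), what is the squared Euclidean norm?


Non-zero entries: [(2, 5), (7, -8)]
Squares: [25, 64]
||x||_2^2 = sum = 89.

89


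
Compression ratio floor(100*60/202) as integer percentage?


100*m/n = 100*60/202 ≈ 29.703.
floor = 29.

29


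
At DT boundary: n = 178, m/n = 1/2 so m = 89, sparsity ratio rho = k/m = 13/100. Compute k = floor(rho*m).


m = 1/2*178 = 89.
rho = 13/100.
rho*m = 13/100*89 = 11.57.
k = floor(11.57) = 11.

11


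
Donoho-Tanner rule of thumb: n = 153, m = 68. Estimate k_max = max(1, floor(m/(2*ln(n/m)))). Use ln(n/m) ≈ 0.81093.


n/m = 153/68 = 9/4.
ln(n/m) ≈ 0.81093.
2*ln(n/m) ≈ 1.62186.
m/(2*ln(n/m)) ≈ 68/1.62186 ≈ 41.9272.
floor = 41.
k_max = max(1, 41) = 41.

41


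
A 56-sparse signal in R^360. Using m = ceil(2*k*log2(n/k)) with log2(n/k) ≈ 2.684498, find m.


log2(n/k) = log2(360/56) ≈ 2.684498.
2*k*log2(n/k) ≈ 2*56*2.684498 = 300.663776.
m = ceil(300.663776) = 301.

301


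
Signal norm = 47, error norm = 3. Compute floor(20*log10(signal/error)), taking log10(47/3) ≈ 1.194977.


||x||/||e|| = 47/3.
log10(47/3) ≈ 1.194977.
20*log10(||x||/||e||) ≈ 20*1.194977 = 23.89954.
floor(23.89954) = 23.

23


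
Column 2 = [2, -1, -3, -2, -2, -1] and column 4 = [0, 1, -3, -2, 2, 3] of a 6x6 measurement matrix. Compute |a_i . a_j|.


Inner product: 2*0 + -1*1 + -3*-3 + -2*-2 + -2*2 + -1*3
Products: [0, -1, 9, 4, -4, -3]
Sum = 5.
|dot| = 5.

5


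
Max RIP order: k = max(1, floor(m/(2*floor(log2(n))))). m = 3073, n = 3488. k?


floor(log2(3488)) = 11.
2*11 = 22.
m/(2*floor(log2(n))) = 3073/22 ≈ 139.6818.
floor = 139.
k = max(1, 139) = 139.

139


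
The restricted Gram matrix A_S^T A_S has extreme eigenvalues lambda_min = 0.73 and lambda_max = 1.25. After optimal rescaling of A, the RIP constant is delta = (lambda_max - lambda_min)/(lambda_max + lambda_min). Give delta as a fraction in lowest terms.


lambda_max - lambda_min = 1.25 - 0.73 = 0.52.
lambda_max + lambda_min = 1.25 + 0.73 = 1.98.
delta = 0.52/1.98 = 52/198 = 26/99.

26/99


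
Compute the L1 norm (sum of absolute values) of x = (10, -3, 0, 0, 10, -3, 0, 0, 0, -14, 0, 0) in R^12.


Non-zero entries: [(0, 10), (1, -3), (4, 10), (5, -3), (9, -14)]
Absolute values: [10, 3, 10, 3, 14]
||x||_1 = sum = 40.

40


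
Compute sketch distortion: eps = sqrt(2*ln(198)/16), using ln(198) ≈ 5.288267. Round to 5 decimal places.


ln(198) ≈ 5.288267.
2*ln(N)/m ≈ 2*5.288267/16 ≈ 0.66103338.
eps = sqrt(0.66103338) ≈ 0.8130396 ≈ 0.81304.

0.81304


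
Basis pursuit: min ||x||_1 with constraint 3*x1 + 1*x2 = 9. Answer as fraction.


Axis intercepts:
  x1 = 3, x2 = 0: L1 = 3
  x1 = 0, x2 = 9: L1 = 9
x* = (3, 0)
||x*||_1 = 3.

3


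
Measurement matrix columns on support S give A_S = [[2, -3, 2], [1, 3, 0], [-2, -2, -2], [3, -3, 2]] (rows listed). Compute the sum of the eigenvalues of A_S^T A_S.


Sum of eigenvalues of A_S^T A_S = trace(A_S^T A_S) = sum of squared column norms of A_S.
A_S^T A_S diagonal: [18, 31, 12].
trace = 18 + 31 + 12 = 61.

61


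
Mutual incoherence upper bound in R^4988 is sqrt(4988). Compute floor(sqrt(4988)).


70^2 = 4900 <= 4988 < 5041 = 71^2, so 70 <= sqrt(4988) < 71.
floor(sqrt(4988)) = 70.

70


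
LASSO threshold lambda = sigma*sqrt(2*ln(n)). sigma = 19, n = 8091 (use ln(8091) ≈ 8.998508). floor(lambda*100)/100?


ln(8091) ≈ 8.998508.
2*ln(n) ≈ 17.997016.
sqrt(2*ln(n)) ≈ sqrt(17.997016) ≈ 4.242289.
lambda ≈ 19*4.242289 = 80.603491.
floor(lambda*100)/100 = 80.60.

80.60


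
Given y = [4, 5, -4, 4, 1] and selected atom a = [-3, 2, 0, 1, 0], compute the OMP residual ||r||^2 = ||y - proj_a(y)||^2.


a^T a = 14.
a^T y = 2.
coeff = 2/14 = 1/7.
||r||^2 = 516/7.

516/7


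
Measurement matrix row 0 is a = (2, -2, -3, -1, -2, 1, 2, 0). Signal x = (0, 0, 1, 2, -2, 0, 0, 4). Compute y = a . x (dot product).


Non-zero terms: ['-3*1', '-1*2', '-2*-2', '0*4']
Products: [-3, -2, 4, 0]
y = sum = -1.

-1


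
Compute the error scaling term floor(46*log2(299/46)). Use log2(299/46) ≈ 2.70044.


log2(n/k) = log2(299/46) ≈ 2.70044.
k*log2(n/k) ≈ 46*2.70044 = 124.22024.
floor(124.22024) = 124.

124


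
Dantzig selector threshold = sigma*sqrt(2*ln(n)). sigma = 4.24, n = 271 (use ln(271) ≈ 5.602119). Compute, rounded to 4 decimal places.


ln(271) ≈ 5.602119.
2*ln(n) ≈ 11.204238.
sqrt(2*ln(n)) ≈ sqrt(11.204238) ≈ 3.347273.
threshold ≈ 4.24*3.347273 = 14.19243752 ≈ 14.1924.

14.1924


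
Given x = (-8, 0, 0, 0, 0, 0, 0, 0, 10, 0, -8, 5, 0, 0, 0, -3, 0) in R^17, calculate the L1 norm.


Non-zero entries: [(0, -8), (8, 10), (10, -8), (11, 5), (15, -3)]
Absolute values: [8, 10, 8, 5, 3]
||x||_1 = sum = 34.

34


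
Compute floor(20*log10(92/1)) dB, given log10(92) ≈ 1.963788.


||x||/||e|| = 92/1 = 92.
log10(92) ≈ 1.963788.
20*log10(||x||/||e||) ≈ 20*1.963788 = 39.27576.
floor(39.27576) = 39.

39


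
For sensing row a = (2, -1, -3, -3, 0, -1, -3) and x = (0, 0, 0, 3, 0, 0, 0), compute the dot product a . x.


Non-zero terms: ['-3*3']
Products: [-9]
y = sum = -9.

-9


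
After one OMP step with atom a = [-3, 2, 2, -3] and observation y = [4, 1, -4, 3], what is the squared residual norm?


a^T a = 26.
a^T y = -27.
coeff = -27/26 = -27/26.
||r||^2 = 363/26.

363/26


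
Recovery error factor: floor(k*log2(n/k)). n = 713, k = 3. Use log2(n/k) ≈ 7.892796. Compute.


log2(n/k) = log2(713/3) ≈ 7.892796.
k*log2(n/k) ≈ 3*7.892796 = 23.678388.
floor(23.678388) = 23.

23


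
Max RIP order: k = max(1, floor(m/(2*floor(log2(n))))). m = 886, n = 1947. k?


floor(log2(1947)) = 10.
2*10 = 20.
m/(2*floor(log2(n))) = 886/20 ≈ 44.3.
floor = 44.
k = max(1, 44) = 44.

44


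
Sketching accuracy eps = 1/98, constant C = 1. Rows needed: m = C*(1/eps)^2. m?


1/eps = 98.
(1/eps)^2 = 9604.
m = 1*9604 = 9604.

9604


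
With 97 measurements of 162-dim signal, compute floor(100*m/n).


100*m/n = 100*97/162 ≈ 59.8765.
floor = 59.

59


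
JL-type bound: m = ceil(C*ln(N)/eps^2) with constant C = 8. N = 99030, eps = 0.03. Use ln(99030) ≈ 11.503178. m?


ln(99030) ≈ 11.503178.
eps^2 = 0.03^2 = 0.0009.
C*ln(N)/eps^2 ≈ 8*11.503178/0.0009 ≈ 102250.4711.
m = ceil(102250.4711) = 102251.

102251


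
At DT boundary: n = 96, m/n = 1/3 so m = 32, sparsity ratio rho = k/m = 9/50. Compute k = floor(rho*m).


m = 1/3*96 = 32.
rho = 9/50.
rho*m = 9/50*32 = 5.76.
k = floor(5.76) = 5.

5


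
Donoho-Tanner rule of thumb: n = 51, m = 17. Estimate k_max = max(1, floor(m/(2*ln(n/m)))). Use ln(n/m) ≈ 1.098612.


n/m = 51/17 = 3.
ln(n/m) ≈ 1.098612.
2*ln(n/m) ≈ 2.197224.
m/(2*ln(n/m)) ≈ 17/2.197224 ≈ 7.737.
floor = 7.
k_max = max(1, 7) = 7.

7


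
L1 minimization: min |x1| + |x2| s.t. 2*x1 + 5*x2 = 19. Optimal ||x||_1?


Axis intercepts:
  x1 = 19/2, x2 = 0: L1 = 19/2
  x1 = 0, x2 = 19/5: L1 = 19/5
x* = (0, 19/5)
||x*||_1 = 19/5.

19/5


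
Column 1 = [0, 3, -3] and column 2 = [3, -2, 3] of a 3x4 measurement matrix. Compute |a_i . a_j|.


Inner product: 0*3 + 3*-2 + -3*3
Products: [0, -6, -9]
Sum = -15.
|dot| = 15.

15
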